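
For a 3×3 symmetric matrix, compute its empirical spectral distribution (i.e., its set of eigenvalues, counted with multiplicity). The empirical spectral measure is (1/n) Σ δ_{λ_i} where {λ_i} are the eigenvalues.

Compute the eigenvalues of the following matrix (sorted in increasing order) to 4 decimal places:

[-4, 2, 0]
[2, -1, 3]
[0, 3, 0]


Since M is real symmetric, all three eigenvalues are real; they are the roots of det(λI − M) = λ³ − (tr M) λ² + s λ − det M, where s is the sum of the principal 2×2 minors.
tr M = -4 + (-1) + 0 = -5.
s = ((-4)·(-1) − 2²) + ((-4)·0 − 0²) + ((-1)·0 − 3²) = 0 + 0 + (-9) = -9.
det M (expand along row 1) = (-4)·(-9) − 2·0 + 0·6 = 36.
Characteristic polynomial: λ³ + 5λ² − 9λ − 36 = 0.
Substitute λ = y + (tr M)/3 = y − 1.666667 to remove the quadratic term: y³ + p·y + q = 0 with p = s − (tr M)²/3 = -17.333333 and q = −2(tr M)³/27 + (tr M)·s/3 − det M = -11.740741.
Three real roots ⇒ use the trigonometric (Viète) form: r = 2√(−p/3) = 4.807402, φ = arccos(3q/(p·r)) = arccos(0.422692) = 1.134382 rad.
y_k = r·cos(φ/3 − 2πk/3) for k = 0, 1, 2 gives y = 4.467795, -0.696875, -3.770920.
λ_k = y_k − 1.666667 gives λ = 2.8011, -2.3635, -5.4376 (check: the sum is -5.0000 = tr M).

Eigenvalues sorted in increasing order: [-5.4376, -2.3635, 2.8011].


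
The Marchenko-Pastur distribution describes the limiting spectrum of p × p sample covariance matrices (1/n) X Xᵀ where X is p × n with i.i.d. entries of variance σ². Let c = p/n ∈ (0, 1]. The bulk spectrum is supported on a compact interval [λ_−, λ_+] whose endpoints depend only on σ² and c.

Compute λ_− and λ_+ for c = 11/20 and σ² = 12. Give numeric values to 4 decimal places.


c = 11/20 = 0.550000; √c = 0.741620.
λ_− = σ² (1 − √c)² = 12 · (1 − 0.741620)² = 12 · (0.258380)² = 0.801124.
λ_+ = σ² (1 + √c)² = 12 · (1 + 0.741620)² = 12 · (1.741620)² = 36.398876.

Rounded to 4 decimal places: λ_− ≈ 0.8011, λ_+ ≈ 36.3989.


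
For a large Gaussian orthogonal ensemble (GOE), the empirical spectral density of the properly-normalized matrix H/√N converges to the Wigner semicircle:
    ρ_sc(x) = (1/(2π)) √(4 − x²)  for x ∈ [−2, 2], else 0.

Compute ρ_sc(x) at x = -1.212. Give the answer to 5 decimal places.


ρ_sc(x) = (1/(2π)) √(4 − x²). With x = -1.212:
  4 − x² = 4 − (-1.212)² = 4 − 1.468944 = 2.531056.
  √(4 − x²) = 1.590929.
  1/(2π) = 0.159155.
  ρ_sc(-1.212) = 0.159155 · 1.590929 = 0.253204.

Rounded to 5 decimal places: ρ_sc(-1.212) ≈ 0.25320.


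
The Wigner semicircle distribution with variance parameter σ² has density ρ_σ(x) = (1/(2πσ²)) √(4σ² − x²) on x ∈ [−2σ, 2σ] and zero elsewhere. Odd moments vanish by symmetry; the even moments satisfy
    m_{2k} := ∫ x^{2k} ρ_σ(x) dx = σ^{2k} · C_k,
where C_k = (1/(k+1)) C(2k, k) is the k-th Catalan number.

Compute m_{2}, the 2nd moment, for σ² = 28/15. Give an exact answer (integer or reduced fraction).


By the scaled semicircle moment identity, m_{2k} = σ^{2k} · C_k with k = 1.
C_1 = (1/(k+1)) · C(2k, k) = (1/2) · C(2, 1) = (1/2) · 2 = 1.
σ^{2k} = (σ²)^k = (28/15)^1 = 28/15.

Therefore m_{2} = σ^{2} · C_1 = (28/15) · 1 = 28/15.


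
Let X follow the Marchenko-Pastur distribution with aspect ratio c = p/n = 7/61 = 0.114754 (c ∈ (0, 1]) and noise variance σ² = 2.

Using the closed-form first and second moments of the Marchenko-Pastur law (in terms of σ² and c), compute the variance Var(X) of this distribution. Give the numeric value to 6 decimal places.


Recall the MP moments m_1 = E[X] = σ² and m_2 = E[X²] = σ⁴ (1 + c).
m_1 = E[X] = σ² = 2, so m_1² = 4.
m_2 = E[X²] = σ⁴ (1 + c) = 4 · (1 + 0.114754) = 4 · 1.114754 = 4.459016.
(Note m_2 − m_1² simplifies to c · σ⁴ = 0.114754 · 4.)

Var(X) = m_2 − m_1² = 4.459016 − 4 = 0.459016.


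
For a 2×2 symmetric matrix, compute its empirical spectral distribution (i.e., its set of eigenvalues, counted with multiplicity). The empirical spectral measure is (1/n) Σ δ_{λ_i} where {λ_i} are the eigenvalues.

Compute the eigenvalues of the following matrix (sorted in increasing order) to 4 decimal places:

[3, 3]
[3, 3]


Since M is real symmetric, both eigenvalues are real; they are the roots of det(λI − M) = λ² − (tr M) λ + det M.
tr M = 3 + 3 = 6.
det M = 3·3 − 3² = 9 − 9 = 0.
Characteristic polynomial: λ² − 6λ = 0.
Discriminant Δ = (tr M)² − 4·det M = 36 − 0 = 36; √Δ = 6.000000.
λ = (tr M ± √Δ)/2 = (6 ± 6.000000)/2, giving (tr M − √Δ)/2 = 0.0000 and (tr M + √Δ)/2 = 6.0000.

Eigenvalues sorted in increasing order: [0.0000, 6.0000].


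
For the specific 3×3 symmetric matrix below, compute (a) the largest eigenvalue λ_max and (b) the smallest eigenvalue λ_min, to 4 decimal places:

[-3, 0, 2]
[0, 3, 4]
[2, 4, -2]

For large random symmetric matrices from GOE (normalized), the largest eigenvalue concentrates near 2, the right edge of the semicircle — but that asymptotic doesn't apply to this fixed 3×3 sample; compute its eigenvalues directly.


Since M is real symmetric, all three eigenvalues are real; they are the roots of det(λI − M) = λ³ − (tr M) λ² + s λ − det M, where s is the sum of the principal 2×2 minors.
tr M = -3 + 3 + (-2) = -2.
s = ((-3)·3 − 0²) + ((-3)·(-2) − 2²) + (3·(-2) − 4²) = -9 + 2 + (-22) = -29.
det M (expand along row 1) = (-3)·(-22) − 0·(-8) + 2·(-6) = 54.
Characteristic polynomial: λ³ + 2λ² − 29λ − 54 = 0.
Substitute λ = y + (tr M)/3 = y − 0.666667 to remove the quadratic term: y³ + p·y + q = 0 with p = s − (tr M)²/3 = -30.333333 and q = −2(tr M)³/27 + (tr M)·s/3 − det M = -34.074074.
Three real roots ⇒ use the trigonometric (Viète) form: r = 2√(−p/3) = 6.359595, φ = arccos(3q/(p·r)) = arccos(0.529902) = 1.012311 rad.
y_k = r·cos(φ/3 − 2πk/3) for k = 0, 1, 2 gives y = 6.000954, -1.177087, -4.823867.
λ_k = y_k − 0.666667 gives λ = 5.3343, -1.8438, -5.4905 (check: the sum is -2.0000 = tr M).

Hence λ_max = 5.3343 and λ_min = -5.4905.


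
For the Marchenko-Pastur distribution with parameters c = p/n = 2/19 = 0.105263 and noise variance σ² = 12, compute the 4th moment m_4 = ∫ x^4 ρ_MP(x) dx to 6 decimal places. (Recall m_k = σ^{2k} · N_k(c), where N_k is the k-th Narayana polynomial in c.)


E[X⁴] = σ⁸ (1 + 6c + 6c² + c³) (fourth MP moment). With σ² = 12 (so σ⁸ = 20736) and c = 2/19 = 0.105263: E[X⁴] = 20736 · (1 + 6·0.105263 + 6·(0.105263)² + (0.105263)³) = 20736 · 1.699227.

So E[X^4] = 35235.177140.


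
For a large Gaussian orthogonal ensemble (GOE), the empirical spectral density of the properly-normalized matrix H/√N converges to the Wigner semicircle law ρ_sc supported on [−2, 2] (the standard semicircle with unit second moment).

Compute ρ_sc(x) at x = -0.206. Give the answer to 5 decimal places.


ρ_sc(x) = (1/(2π)) √(4 − x²). With x = -0.206:
  4 − x² = 4 − (-0.206)² = 4 − 0.042436 = 3.957564.
  √(4 − x²) = 1.989363.
  1/(2π) = 0.159155.
  ρ_sc(-0.206) = 0.159155 · 1.989363 = 0.316617.

Rounded to 5 decimal places: ρ_sc(-0.206) ≈ 0.31662.


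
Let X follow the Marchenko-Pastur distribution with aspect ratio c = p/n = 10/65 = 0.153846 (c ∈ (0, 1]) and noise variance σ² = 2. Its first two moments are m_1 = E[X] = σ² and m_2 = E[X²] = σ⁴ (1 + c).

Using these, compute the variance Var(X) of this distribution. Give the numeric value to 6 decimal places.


m_1 = E[X] = σ² = 2, so m_1² = 4.
m_2 = E[X²] = σ⁴ (1 + c) = 4 · (1 + 0.153846) = 4 · 1.153846 = 4.615385.
(Note m_2 − m_1² simplifies to c · σ⁴ = 0.153846 · 4.)

Var(X) = m_2 − m_1² = 4.615385 − 4 = 0.615385.


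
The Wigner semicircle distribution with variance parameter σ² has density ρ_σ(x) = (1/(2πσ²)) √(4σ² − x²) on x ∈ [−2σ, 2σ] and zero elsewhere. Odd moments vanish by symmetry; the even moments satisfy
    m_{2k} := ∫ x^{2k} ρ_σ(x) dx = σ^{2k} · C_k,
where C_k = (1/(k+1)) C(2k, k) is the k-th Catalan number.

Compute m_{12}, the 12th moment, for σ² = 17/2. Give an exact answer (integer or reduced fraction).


By the scaled semicircle moment identity, m_{2k} = σ^{2k} · C_k with k = 6.
C_6 = (1/(k+1)) · C(2k, k) = (1/7) · C(12, 6) = (1/7) · 924 = 132.
σ^{2k} = (σ²)^k = (17/2)^6 = 24137569/64.

Therefore m_{12} = σ^{12} · C_6 = (24137569/64) · 132 = 796539777/16.


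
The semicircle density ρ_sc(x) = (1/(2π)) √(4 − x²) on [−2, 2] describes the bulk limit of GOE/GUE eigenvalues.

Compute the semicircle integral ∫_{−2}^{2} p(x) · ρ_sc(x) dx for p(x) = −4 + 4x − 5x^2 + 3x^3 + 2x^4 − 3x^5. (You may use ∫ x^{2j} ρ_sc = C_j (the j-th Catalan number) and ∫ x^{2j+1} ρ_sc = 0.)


Write p(x) = Σ a_i x^i, split into monomials and integrate each against ρ_sc separately.
Using ∫ x^{2j} ρ_sc = C_j = (1/(j+1)) C(2j, j) (Catalan numbers) and ∫ x^{2j+1} ρ_sc = 0 (odd monomials vanish by symmetry):
  i = 0 (even): a_0 · C_{0} = -4 · 1 = -4
  i = 1 (odd): ∫ x^1 ρ_sc = 0 (vanishes)
  i = 2 (even): a_2 · C_{1} = -5 · 1 = -5
  i = 3 (odd): ∫ x^3 ρ_sc = 0 (vanishes)
  i = 4 (even): a_4 · C_{2} = 2 · 2 = 4
  i = 5 (odd): ∫ x^5 ρ_sc = 0 (vanishes)

Summing the contributions: ∫_{−2}^{2} p(x) ρ_sc(x) dx = (-4) + (-5) + 4 = -5.


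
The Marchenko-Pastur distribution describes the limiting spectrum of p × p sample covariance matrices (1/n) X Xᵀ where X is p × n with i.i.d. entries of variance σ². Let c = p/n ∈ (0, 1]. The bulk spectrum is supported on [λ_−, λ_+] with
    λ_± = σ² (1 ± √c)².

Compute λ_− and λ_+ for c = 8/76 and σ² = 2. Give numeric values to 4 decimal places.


c = 8/76 = 0.105263; √c = 0.324443.
λ_− = σ² (1 − √c)² = 2 · (1 − 0.324443)² = 2 · (0.675557)² = 0.912755.
λ_+ = σ² (1 + √c)² = 2 · (1 + 0.324443)² = 2 · (1.324443)² = 3.508298.

Rounded to 4 decimal places: λ_− ≈ 0.9128, λ_+ ≈ 3.5083.


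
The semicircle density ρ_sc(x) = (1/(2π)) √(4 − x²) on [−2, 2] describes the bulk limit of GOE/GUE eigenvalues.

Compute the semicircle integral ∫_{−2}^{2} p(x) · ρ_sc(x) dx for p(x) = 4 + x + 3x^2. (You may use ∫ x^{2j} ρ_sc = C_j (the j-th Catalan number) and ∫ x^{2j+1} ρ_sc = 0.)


Write p(x) = Σ a_i x^i, split into monomials and integrate each against ρ_sc separately.
Using ∫ x^{2j} ρ_sc = C_j = (1/(j+1)) C(2j, j) (Catalan numbers) and ∫ x^{2j+1} ρ_sc = 0 (odd monomials vanish by symmetry):
  i = 0 (even): a_0 · C_{0} = 4 · 1 = 4
  i = 1 (odd): ∫ x^1 ρ_sc = 0 (vanishes)
  i = 2 (even): a_2 · C_{1} = 3 · 1 = 3

Summing the contributions: ∫_{−2}^{2} p(x) ρ_sc(x) dx = 4 + 3 = 7.


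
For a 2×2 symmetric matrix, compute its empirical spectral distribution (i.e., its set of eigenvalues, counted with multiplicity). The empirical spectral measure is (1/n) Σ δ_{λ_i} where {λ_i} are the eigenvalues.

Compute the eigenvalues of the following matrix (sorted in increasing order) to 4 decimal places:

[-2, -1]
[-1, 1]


Since M is real symmetric, both eigenvalues are real; they are the roots of det(λI − M) = λ² − (tr M) λ + det M.
tr M = -2 + 1 = -1.
det M = (-2)·1 − (-1)² = -2 − 1 = -3.
Characteristic polynomial: λ² + λ − 3 = 0.
Discriminant Δ = (tr M)² − 4·det M = 1 − (-12) = 13; √Δ = 3.605551.
λ = (tr M ± √Δ)/2 = (-1 ± 3.605551)/2, giving (tr M − √Δ)/2 = -2.3028 and (tr M + √Δ)/2 = 1.3028.

Eigenvalues sorted in increasing order: [-2.3028, 1.3028].


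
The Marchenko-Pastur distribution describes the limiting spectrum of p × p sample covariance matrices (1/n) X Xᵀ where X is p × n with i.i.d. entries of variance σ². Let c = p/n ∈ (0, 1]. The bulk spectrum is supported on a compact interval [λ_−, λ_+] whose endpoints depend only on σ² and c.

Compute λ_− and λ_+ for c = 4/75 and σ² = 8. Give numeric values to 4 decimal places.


c = 4/75 = 0.053333; √c = 0.230940.
λ_− = σ² (1 − √c)² = 8 · (1 − 0.230940)² = 8 · (0.769060)² = 4.731625.
λ_+ = σ² (1 + √c)² = 8 · (1 + 0.230940)² = 8 · (1.230940)² = 12.121708.

Rounded to 4 decimal places: λ_− ≈ 4.7316, λ_+ ≈ 12.1217.


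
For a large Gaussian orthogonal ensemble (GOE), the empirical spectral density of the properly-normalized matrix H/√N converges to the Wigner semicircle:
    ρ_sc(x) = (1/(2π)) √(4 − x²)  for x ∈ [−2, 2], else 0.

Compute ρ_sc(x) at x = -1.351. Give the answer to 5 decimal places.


ρ_sc(x) = (1/(2π)) √(4 − x²). With x = -1.351:
  4 − x² = 4 − (-1.351)² = 4 − 1.825201 = 2.174799.
  √(4 − x²) = 1.474720.
  1/(2π) = 0.159155.
  ρ_sc(-1.351) = 0.159155 · 1.474720 = 0.234709.

Rounded to 5 decimal places: ρ_sc(-1.351) ≈ 0.23471.


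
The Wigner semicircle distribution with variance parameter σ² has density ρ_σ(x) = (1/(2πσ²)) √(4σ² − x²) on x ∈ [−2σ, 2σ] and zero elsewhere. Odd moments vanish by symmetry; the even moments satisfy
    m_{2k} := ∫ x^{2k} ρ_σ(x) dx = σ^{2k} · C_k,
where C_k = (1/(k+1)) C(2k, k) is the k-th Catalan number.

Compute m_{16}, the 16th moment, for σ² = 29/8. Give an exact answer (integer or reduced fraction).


By the scaled semicircle moment identity, m_{2k} = σ^{2k} · C_k with k = 8.
C_8 = (1/(k+1)) · C(2k, k) = (1/9) · C(16, 8) = (1/9) · 12870 = 1430.
σ^{2k} = (σ²)^k = (29/8)^8 = 500246412961/16777216.

Therefore m_{16} = σ^{16} · C_8 = (500246412961/16777216) · 1430 = 357676185267115/8388608.


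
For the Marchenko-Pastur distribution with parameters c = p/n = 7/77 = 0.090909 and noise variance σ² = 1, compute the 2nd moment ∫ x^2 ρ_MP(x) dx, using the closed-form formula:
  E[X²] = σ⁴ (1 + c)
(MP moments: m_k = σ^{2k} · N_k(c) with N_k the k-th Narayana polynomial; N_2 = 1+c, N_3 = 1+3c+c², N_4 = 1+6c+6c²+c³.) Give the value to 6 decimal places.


E[X²] = σ⁴ (1 + c) (second MP moment). With σ² = 1 (so σ⁴ = 1) and c = 7/77 = 0.090909: E[X²] = 1 · (1 + 0.090909) = 1 · 1.090909.

So E[X^2] = 1.090909.


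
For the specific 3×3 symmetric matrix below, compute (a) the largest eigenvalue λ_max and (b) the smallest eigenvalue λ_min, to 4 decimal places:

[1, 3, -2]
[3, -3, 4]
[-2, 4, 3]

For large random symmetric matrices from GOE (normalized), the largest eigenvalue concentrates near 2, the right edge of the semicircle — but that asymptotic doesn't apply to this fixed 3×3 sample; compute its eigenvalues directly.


Since M is real symmetric, all three eigenvalues are real; they are the roots of det(λI − M) = λ³ − (tr M) λ² + s λ − det M, where s is the sum of the principal 2×2 minors.
tr M = 1 + (-3) + 3 = 1.
s = (1·(-3) − 3²) + (1·3 − (-2)²) + ((-3)·3 − 4²) = -12 + (-1) + (-25) = -38.
det M (expand along row 1) = 1·(-25) − 3·17 + (-2)·6 = -88.
Characteristic polynomial: λ³ − λ² − 38λ + 88 = 0.
Substitute λ = y + (tr M)/3 = y + 0.333333 to remove the quadratic term: y³ + p·y + q = 0 with p = s − (tr M)²/3 = -38.333333 and q = −2(tr M)³/27 + (tr M)·s/3 − det M = 75.259259.
Three real roots ⇒ use the trigonometric (Viète) form: r = 2√(−p/3) = 7.149204, φ = arccos(3q/(p·r)) = arccos(-0.823848) = 2.538963 rad.
y_k = r·cos(φ/3 − 2πk/3) for k = 0, 1, 2 gives y = 4.738083, 2.267365, -7.005448.
λ_k = y_k + 0.333333 gives λ = 5.0714, 2.6007, -6.6721 (check: the sum is 1.0000 = tr M).

Hence λ_max = 5.0714 and λ_min = -6.6721.


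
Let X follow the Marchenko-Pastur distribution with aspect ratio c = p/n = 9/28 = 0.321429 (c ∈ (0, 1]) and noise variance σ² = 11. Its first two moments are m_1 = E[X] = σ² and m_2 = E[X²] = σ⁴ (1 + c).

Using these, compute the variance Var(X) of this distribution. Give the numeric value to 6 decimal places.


m_1 = E[X] = σ² = 11, so m_1² = 121.
m_2 = E[X²] = σ⁴ (1 + c) = 121 · (1 + 0.321429) = 121 · 1.321429 = 159.892857.
(Note m_2 − m_1² simplifies to c · σ⁴ = 0.321429 · 121.)

Var(X) = m_2 − m_1² = 159.892857 − 121 = 38.892857.


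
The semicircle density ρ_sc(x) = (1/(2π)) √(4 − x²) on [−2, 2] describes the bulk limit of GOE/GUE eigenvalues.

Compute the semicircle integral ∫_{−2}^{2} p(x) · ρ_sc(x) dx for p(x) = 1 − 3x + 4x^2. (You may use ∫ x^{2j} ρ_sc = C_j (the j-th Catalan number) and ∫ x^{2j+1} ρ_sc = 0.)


Write p(x) = Σ a_i x^i, split into monomials and integrate each against ρ_sc separately.
Using ∫ x^{2j} ρ_sc = C_j = (1/(j+1)) C(2j, j) (Catalan numbers) and ∫ x^{2j+1} ρ_sc = 0 (odd monomials vanish by symmetry):
  i = 0 (even): a_0 · C_{0} = 1 · 1 = 1
  i = 1 (odd): ∫ x^1 ρ_sc = 0 (vanishes)
  i = 2 (even): a_2 · C_{1} = 4 · 1 = 4

Summing the contributions: ∫_{−2}^{2} p(x) ρ_sc(x) dx = 1 + 4 = 5.


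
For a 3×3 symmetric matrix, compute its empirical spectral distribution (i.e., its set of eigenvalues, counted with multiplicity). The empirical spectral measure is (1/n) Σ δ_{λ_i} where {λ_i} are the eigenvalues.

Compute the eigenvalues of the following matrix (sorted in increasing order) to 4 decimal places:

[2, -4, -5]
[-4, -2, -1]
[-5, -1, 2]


Since M is real symmetric, all three eigenvalues are real; they are the roots of det(λI − M) = λ³ − (tr M) λ² + s λ − det M, where s is the sum of the principal 2×2 minors.
tr M = 2 + (-2) + 2 = 2.
s = (2·(-2) − (-4)²) + (2·2 − (-5)²) + ((-2)·2 − (-1)²) = -20 + (-21) + (-5) = -46.
det M (expand along row 1) = 2·(-5) − (-4)·(-13) + (-5)·(-6) = -32.
Characteristic polynomial: λ³ − 2λ² − 46λ + 32 = 0.
Substitute λ = y + (tr M)/3 = y + 0.666667 to remove the quadratic term: y³ + p·y + q = 0 with p = s − (tr M)²/3 = -47.333333 and q = −2(tr M)³/27 + (tr M)·s/3 − det M = 0.740741.
Three real roots ⇒ use the trigonometric (Viète) form: r = 2√(−p/3) = 7.944250, φ = arccos(3q/(p·r)) = arccos(-0.005910) = 1.576706 rad.
y_k = r·cos(φ/3 − 2πk/3) for k = 0, 1, 2 gives y = 6.872084, 0.015650, -6.887734.
λ_k = y_k + 0.666667 gives λ = 7.5388, 0.6823, -6.2211 (check: the sum is 2.0000 = tr M).

Eigenvalues sorted in increasing order: [-6.2211, 0.6823, 7.5388].


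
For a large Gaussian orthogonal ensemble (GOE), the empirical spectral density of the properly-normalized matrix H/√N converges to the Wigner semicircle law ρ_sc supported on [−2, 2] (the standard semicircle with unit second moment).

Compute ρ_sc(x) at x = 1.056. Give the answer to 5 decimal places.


ρ_sc(x) = (1/(2π)) √(4 − x²). With x = 1.056:
  4 − x² = 4 − (1.056)² = 4 − 1.115136 = 2.884864.
  √(4 − x²) = 1.698489.
  1/(2π) = 0.159155.
  ρ_sc(1.056) = 0.159155 · 1.698489 = 0.270323.

Rounded to 5 decimal places: ρ_sc(1.056) ≈ 0.27032.


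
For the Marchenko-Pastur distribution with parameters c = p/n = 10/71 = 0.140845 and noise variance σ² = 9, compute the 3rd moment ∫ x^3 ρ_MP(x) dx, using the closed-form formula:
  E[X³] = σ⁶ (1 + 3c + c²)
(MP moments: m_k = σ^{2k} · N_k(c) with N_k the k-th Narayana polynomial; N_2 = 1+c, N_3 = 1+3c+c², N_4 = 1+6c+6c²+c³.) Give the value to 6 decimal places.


E[X³] = σ⁶ (1 + 3c + c²) (third MP moment). With σ² = 9 (so σ⁶ = 729) and c = 10/71 = 0.140845: E[X³] = 729 · (1 + 3·0.140845 + (0.140845)²) = 729 · 1.442373.

So E[X^3] = 1051.489585.


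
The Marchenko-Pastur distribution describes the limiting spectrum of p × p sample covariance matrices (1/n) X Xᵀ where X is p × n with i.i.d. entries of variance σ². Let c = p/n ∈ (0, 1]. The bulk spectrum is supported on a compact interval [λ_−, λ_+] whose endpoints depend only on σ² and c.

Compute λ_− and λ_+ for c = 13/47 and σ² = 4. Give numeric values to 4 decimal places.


c = 13/47 = 0.276596; √c = 0.525924.
λ_− = σ² (1 − √c)² = 4 · (1 − 0.525924)² = 4 · (0.474076)² = 0.898993.
λ_+ = σ² (1 + √c)² = 4 · (1 + 0.525924)² = 4 · (1.525924)² = 9.313773.

Rounded to 4 decimal places: λ_− ≈ 0.8990, λ_+ ≈ 9.3138.


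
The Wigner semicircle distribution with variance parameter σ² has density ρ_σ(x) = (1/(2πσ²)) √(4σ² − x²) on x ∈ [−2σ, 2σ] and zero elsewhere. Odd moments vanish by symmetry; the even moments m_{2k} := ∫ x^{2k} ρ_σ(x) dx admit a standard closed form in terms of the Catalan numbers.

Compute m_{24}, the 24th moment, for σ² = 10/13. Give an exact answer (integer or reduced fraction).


By the scaled semicircle moment identity, m_{2k} = σ^{2k} · C_k with k = 12.
C_12 = (1/(k+1)) · C(2k, k) = (1/13) · C(24, 12) = (1/13) · 2704156 = 208012.
σ^{2k} = (σ²)^k = (10/13)^12 = 1000000000000/23298085122481.

Therefore m_{24} = σ^{24} · C_12 = (1000000000000/23298085122481) · 208012 = 208012000000000000/23298085122481.


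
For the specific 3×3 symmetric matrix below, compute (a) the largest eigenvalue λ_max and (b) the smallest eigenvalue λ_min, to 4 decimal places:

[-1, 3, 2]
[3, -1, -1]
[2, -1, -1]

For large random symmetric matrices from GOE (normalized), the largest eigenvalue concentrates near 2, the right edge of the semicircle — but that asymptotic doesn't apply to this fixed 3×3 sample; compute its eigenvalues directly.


Since M is real symmetric, all three eigenvalues are real; they are the roots of det(λI − M) = λ³ − (tr M) λ² + s λ − det M, where s is the sum of the principal 2×2 minors.
tr M = -1 + (-1) + (-1) = -3.
s = ((-1)·(-1) − 3²) + ((-1)·(-1) − 2²) + ((-1)·(-1) − (-1)²) = -8 + (-3) + 0 = -11.
det M (expand along row 1) = (-1)·0 − 3·(-1) + 2·(-1) = 1.
Characteristic polynomial: λ³ + 3λ² − 11λ − 1 = 0.
Substitute λ = y + (tr M)/3 = y − 1.000000 to remove the quadratic term: y³ + p·y + q = 0 with p = s − (tr M)²/3 = -14.000000 and q = −2(tr M)³/27 + (tr M)·s/3 − det M = 12.000000.
Three real roots ⇒ use the trigonometric (Viète) form: r = 2√(−p/3) = 4.320494, φ = arccos(3q/(p·r)) = arccos(-0.595170) = 2.208274 rad.
y_k = r·cos(φ/3 − 2πk/3) for k = 0, 1, 2 gives y = 3.201912, 0.911179, -4.113091.
λ_k = y_k − 1.000000 gives λ = 2.2019, -0.0888, -5.1131 (check: the sum is -3.0000 = tr M).

Hence λ_max = 2.2019 and λ_min = -5.1131.


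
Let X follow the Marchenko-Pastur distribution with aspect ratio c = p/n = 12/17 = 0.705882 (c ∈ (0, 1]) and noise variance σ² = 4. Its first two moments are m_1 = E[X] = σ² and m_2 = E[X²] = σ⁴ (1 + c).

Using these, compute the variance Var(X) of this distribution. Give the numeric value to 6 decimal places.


m_1 = E[X] = σ² = 4, so m_1² = 16.
m_2 = E[X²] = σ⁴ (1 + c) = 16 · (1 + 0.705882) = 16 · 1.705882 = 27.294118.
(Note m_2 − m_1² simplifies to c · σ⁴ = 0.705882 · 16.)

Var(X) = m_2 − m_1² = 27.294118 − 16 = 11.294118.


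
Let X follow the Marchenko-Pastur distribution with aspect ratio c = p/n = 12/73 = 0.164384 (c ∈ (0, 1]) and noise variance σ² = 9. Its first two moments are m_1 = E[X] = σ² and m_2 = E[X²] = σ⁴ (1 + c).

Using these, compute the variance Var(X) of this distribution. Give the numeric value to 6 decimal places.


m_1 = E[X] = σ² = 9, so m_1² = 81.
m_2 = E[X²] = σ⁴ (1 + c) = 81 · (1 + 0.164384) = 81 · 1.164384 = 94.315068.
(Note m_2 − m_1² simplifies to c · σ⁴ = 0.164384 · 81.)

Var(X) = m_2 − m_1² = 94.315068 − 81 = 13.315068.


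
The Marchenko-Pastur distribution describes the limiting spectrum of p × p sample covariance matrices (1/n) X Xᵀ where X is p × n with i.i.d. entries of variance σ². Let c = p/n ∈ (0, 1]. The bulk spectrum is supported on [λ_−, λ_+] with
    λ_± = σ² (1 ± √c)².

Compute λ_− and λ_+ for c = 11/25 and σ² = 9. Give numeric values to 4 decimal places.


c = 11/25 = 0.440000; √c = 0.663325.
λ_− = σ² (1 − √c)² = 9 · (1 − 0.663325)² = 9 · (0.336675)² = 1.020151.
λ_+ = σ² (1 + √c)² = 9 · (1 + 0.663325)² = 9 · (1.663325)² = 24.899849.

Rounded to 4 decimal places: λ_− ≈ 1.0202, λ_+ ≈ 24.8998.


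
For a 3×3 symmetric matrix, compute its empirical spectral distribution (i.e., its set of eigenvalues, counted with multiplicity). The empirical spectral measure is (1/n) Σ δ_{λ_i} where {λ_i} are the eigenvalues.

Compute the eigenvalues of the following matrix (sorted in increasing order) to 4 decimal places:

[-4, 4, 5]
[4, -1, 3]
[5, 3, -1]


Since M is real symmetric, all three eigenvalues are real; they are the roots of det(λI − M) = λ³ − (tr M) λ² + s λ − det M, where s is the sum of the principal 2×2 minors.
tr M = -4 + (-1) + (-1) = -6.
s = ((-4)·(-1) − 4²) + ((-4)·(-1) − 5²) + ((-1)·(-1) − 3²) = -12 + (-21) + (-8) = -41.
det M (expand along row 1) = (-4)·(-8) − 4·(-19) + 5·17 = 193.
Characteristic polynomial: λ³ + 6λ² − 41λ − 193 = 0.
Substitute λ = y + (tr M)/3 = y − 2.000000 to remove the quadratic term: y³ + p·y + q = 0 with p = s − (tr M)²/3 = -53.000000 and q = −2(tr M)³/27 + (tr M)·s/3 − det M = -95.000000.
Three real roots ⇒ use the trigonometric (Viète) form: r = 2√(−p/3) = 8.406347, φ = arccos(3q/(p·r)) = arccos(0.639678) = 0.876717 rad.
y_k = r·cos(φ/3 − 2πk/3) for k = 0, 1, 2 gives y = 8.049928, -1.927587, -6.122341.
λ_k = y_k − 2.000000 gives λ = 6.0499, -3.9276, -8.1223 (check: the sum is -6.0000 = tr M).

Eigenvalues sorted in increasing order: [-8.1223, -3.9276, 6.0499].


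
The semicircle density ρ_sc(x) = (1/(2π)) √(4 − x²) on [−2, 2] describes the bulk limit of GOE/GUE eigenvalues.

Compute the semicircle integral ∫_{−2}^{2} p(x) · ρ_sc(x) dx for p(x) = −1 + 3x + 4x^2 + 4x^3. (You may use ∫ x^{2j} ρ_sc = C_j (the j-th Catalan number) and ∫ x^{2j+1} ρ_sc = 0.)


Write p(x) = Σ a_i x^i, split into monomials and integrate each against ρ_sc separately.
Using ∫ x^{2j} ρ_sc = C_j = (1/(j+1)) C(2j, j) (Catalan numbers) and ∫ x^{2j+1} ρ_sc = 0 (odd monomials vanish by symmetry):
  i = 0 (even): a_0 · C_{0} = -1 · 1 = -1
  i = 1 (odd): ∫ x^1 ρ_sc = 0 (vanishes)
  i = 2 (even): a_2 · C_{1} = 4 · 1 = 4
  i = 3 (odd): ∫ x^3 ρ_sc = 0 (vanishes)

Summing the contributions: ∫_{−2}^{2} p(x) ρ_sc(x) dx = (-1) + 4 = 3.


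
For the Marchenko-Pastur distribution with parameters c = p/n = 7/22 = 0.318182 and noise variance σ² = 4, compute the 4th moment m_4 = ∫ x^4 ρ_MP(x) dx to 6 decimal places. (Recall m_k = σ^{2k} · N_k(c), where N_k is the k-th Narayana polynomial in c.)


E[X⁴] = σ⁸ (1 + 6c + 6c² + c³) (fourth MP moment). With σ² = 4 (so σ⁸ = 256) and c = 7/22 = 0.318182: E[X⁴] = 256 · (1 + 6·0.318182 + 6·(0.318182)² + (0.318182)³) = 256 · 3.548742.

So E[X^4] = 908.477836.


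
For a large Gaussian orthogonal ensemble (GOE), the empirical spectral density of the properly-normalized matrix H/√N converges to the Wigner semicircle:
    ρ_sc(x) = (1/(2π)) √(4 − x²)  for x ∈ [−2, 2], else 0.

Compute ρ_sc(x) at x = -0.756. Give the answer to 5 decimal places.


ρ_sc(x) = (1/(2π)) √(4 − x²). With x = -0.756:
  4 − x² = 4 − (-0.756)² = 4 − 0.571536 = 3.428464.
  √(4 − x²) = 1.851611.
  1/(2π) = 0.159155.
  ρ_sc(-0.756) = 0.159155 · 1.851611 = 0.294693.

Rounded to 5 decimal places: ρ_sc(-0.756) ≈ 0.29469.


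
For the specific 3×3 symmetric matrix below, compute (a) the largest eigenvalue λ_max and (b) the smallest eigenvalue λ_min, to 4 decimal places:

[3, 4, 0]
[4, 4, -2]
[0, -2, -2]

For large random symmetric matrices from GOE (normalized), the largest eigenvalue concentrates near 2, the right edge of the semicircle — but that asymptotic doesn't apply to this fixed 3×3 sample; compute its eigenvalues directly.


Since M is real symmetric, all three eigenvalues are real; they are the roots of det(λI − M) = λ³ − (tr M) λ² + s λ − det M, where s is the sum of the principal 2×2 minors.
tr M = 3 + 4 + (-2) = 5.
s = (3·4 − 4²) + (3·(-2) − 0²) + (4·(-2) − (-2)²) = -4 + (-6) + (-12) = -22.
det M (expand along row 1) = 3·(-12) − 4·(-8) + 0·(-8) = -4.
Characteristic polynomial: λ³ − 5λ² − 22λ + 4 = 0.
Substitute λ = y + (tr M)/3 = y + 1.666667 to remove the quadratic term: y³ + p·y + q = 0 with p = s − (tr M)²/3 = -30.333333 and q = −2(tr M)³/27 + (tr M)·s/3 − det M = -41.925926.
Three real roots ⇒ use the trigonometric (Viète) form: r = 2√(−p/3) = 6.359595, φ = arccos(3q/(p·r)) = arccos(0.652010) = 0.860564 rad.
y_k = r·cos(φ/3 − 2πk/3) for k = 0, 1, 2 gives y = 6.099733, -1.491572, -4.608160.
λ_k = y_k + 1.666667 gives λ = 7.7664, 0.1751, -2.9415 (check: the sum is 5.0000 = tr M).

Hence λ_max = 7.7664 and λ_min = -2.9415.


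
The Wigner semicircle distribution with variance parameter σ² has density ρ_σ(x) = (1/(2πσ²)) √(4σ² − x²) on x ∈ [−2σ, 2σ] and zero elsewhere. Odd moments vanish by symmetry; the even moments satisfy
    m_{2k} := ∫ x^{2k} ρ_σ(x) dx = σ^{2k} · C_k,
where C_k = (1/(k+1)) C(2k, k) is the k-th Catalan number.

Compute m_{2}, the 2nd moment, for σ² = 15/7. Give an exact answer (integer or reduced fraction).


By the scaled semicircle moment identity, m_{2k} = σ^{2k} · C_k with k = 1.
C_1 = (1/(k+1)) · C(2k, k) = (1/2) · C(2, 1) = (1/2) · 2 = 1.
σ^{2k} = (σ²)^k = (15/7)^1 = 15/7.

Therefore m_{2} = σ^{2} · C_1 = (15/7) · 1 = 15/7.


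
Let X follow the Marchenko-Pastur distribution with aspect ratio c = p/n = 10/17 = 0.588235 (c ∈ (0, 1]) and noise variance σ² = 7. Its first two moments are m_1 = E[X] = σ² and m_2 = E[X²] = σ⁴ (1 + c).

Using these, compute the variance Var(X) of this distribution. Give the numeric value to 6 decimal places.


m_1 = E[X] = σ² = 7, so m_1² = 49.
m_2 = E[X²] = σ⁴ (1 + c) = 49 · (1 + 0.588235) = 49 · 1.588235 = 77.823529.
(Note m_2 − m_1² simplifies to c · σ⁴ = 0.588235 · 49.)

Var(X) = m_2 − m_1² = 77.823529 − 49 = 28.823529.


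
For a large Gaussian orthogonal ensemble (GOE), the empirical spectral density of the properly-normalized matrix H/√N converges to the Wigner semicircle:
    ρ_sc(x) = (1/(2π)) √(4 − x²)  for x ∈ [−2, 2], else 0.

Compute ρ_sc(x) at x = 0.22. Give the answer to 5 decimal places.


ρ_sc(x) = (1/(2π)) √(4 − x²). With x = 0.22:
  4 − x² = 4 − (0.22)² = 4 − 0.048400 = 3.951600.
  √(4 − x²) = 1.987863.
  1/(2π) = 0.159155.
  ρ_sc(0.22) = 0.159155 · 1.987863 = 0.316378.

Rounded to 5 decimal places: ρ_sc(0.22) ≈ 0.31638.


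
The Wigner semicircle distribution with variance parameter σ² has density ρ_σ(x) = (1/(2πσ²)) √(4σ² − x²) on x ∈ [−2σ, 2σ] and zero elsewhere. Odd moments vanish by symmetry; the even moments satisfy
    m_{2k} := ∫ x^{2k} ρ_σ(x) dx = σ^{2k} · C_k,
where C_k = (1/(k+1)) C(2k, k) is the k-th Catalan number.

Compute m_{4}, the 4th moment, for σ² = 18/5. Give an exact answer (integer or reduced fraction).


By the scaled semicircle moment identity, m_{2k} = σ^{2k} · C_k with k = 2.
C_2 = (1/(k+1)) · C(2k, k) = (1/3) · C(4, 2) = (1/3) · 6 = 2.
σ^{2k} = (σ²)^k = (18/5)^2 = 324/25.

Therefore m_{4} = σ^{4} · C_2 = (324/25) · 2 = 648/25.


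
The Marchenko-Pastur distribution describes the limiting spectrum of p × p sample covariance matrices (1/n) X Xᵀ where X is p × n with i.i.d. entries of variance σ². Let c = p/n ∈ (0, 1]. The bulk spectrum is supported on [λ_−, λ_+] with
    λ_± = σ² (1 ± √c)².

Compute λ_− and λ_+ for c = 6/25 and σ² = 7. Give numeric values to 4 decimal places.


c = 6/25 = 0.240000; √c = 0.489898.
λ_− = σ² (1 − √c)² = 7 · (1 − 0.489898)² = 7 · (0.510102)² = 1.821429.
λ_+ = σ² (1 + √c)² = 7 · (1 + 0.489898)² = 7 · (1.489898)² = 15.538571.

Rounded to 4 decimal places: λ_− ≈ 1.8214, λ_+ ≈ 15.5386.


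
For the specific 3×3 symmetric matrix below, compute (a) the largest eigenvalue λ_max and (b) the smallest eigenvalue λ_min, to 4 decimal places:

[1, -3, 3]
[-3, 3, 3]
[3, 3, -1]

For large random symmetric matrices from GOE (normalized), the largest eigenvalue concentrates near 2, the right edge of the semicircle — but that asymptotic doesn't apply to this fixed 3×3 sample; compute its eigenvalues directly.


Since M is real symmetric, all three eigenvalues are real; they are the roots of det(λI − M) = λ³ − (tr M) λ² + s λ − det M, where s is the sum of the principal 2×2 minors.
tr M = 1 + 3 + (-1) = 3.
s = (1·3 − (-3)²) + (1·(-1) − 3²) + (3·(-1) − 3²) = -6 + (-10) + (-12) = -28.
det M (expand along row 1) = 1·(-12) − (-3)·(-6) + 3·(-18) = -84.
Characteristic polynomial: λ³ − 3λ² − 28λ + 84 = 0.
Substitute λ = y + (tr M)/3 = y + 1.000000 to remove the quadratic term: y³ + p·y + q = 0 with p = s − (tr M)²/3 = -31.000000 and q = −2(tr M)³/27 + (tr M)·s/3 − det M = 54.000000.
Three real roots ⇒ use the trigonometric (Viète) form: r = 2√(−p/3) = 6.429101, φ = arccos(3q/(p·r)) = arccos(-0.812836) = 2.519801 rad.
y_k = r·cos(φ/3 − 2πk/3) for k = 0, 1, 2 gives y = 4.291503, 2.000000, -6.291503.
λ_k = y_k + 1.000000 gives λ = 5.2915, 3.0000, -5.2915 (check: the sum is 3.0000 = tr M).

Hence λ_max = 5.2915 and λ_min = -5.2915.


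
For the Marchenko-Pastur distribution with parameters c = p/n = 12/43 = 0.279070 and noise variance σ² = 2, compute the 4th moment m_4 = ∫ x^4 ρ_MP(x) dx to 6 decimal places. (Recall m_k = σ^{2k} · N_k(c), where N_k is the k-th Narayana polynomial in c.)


E[X⁴] = σ⁸ (1 + 6c + 6c² + c³) (fourth MP moment). With σ² = 2 (so σ⁸ = 16) and c = 12/43 = 0.279070: E[X⁴] = 16 · (1 + 6·0.279070 + 6·(0.279070)² + (0.279070)³) = 16 · 3.163432.

So E[X^4] = 50.614914.


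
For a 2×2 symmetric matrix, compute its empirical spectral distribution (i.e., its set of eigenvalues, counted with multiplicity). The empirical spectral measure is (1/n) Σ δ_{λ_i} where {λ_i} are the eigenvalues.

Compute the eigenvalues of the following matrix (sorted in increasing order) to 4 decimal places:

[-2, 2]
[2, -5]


Since M is real symmetric, both eigenvalues are real; they are the roots of det(λI − M) = λ² − (tr M) λ + det M.
tr M = -2 + (-5) = -7.
det M = (-2)·(-5) − 2² = 10 − 4 = 6.
Characteristic polynomial: λ² + 7λ + 6 = 0.
Discriminant Δ = (tr M)² − 4·det M = 49 − 24 = 25; √Δ = 5.000000.
λ = (tr M ± √Δ)/2 = (-7 ± 5.000000)/2, giving (tr M − √Δ)/2 = -6.0000 and (tr M + √Δ)/2 = -1.0000.

Eigenvalues sorted in increasing order: [-6.0000, -1.0000].


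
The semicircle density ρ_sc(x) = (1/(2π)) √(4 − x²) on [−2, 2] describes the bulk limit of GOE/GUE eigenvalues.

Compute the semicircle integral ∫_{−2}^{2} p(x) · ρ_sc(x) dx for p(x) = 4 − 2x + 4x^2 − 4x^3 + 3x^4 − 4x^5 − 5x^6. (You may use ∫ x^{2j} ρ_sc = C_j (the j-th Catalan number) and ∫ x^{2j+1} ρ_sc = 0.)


Write p(x) = Σ a_i x^i, split into monomials and integrate each against ρ_sc separately.
Using ∫ x^{2j} ρ_sc = C_j = (1/(j+1)) C(2j, j) (Catalan numbers) and ∫ x^{2j+1} ρ_sc = 0 (odd monomials vanish by symmetry):
  i = 0 (even): a_0 · C_{0} = 4 · 1 = 4
  i = 1 (odd): ∫ x^1 ρ_sc = 0 (vanishes)
  i = 2 (even): a_2 · C_{1} = 4 · 1 = 4
  i = 3 (odd): ∫ x^3 ρ_sc = 0 (vanishes)
  i = 4 (even): a_4 · C_{2} = 3 · 2 = 6
  i = 5 (odd): ∫ x^5 ρ_sc = 0 (vanishes)
  i = 6 (even): a_6 · C_{3} = -5 · 5 = -25

Summing the contributions: ∫_{−2}^{2} p(x) ρ_sc(x) dx = 4 + 4 + 6 + (-25) = -11.


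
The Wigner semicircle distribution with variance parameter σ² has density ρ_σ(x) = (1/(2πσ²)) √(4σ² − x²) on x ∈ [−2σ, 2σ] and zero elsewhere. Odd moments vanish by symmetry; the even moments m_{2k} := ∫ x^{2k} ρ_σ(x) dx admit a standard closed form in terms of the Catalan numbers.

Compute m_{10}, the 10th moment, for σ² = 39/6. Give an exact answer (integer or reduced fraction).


By the scaled semicircle moment identity, m_{2k} = σ^{2k} · C_k with k = 5.
C_5 = (1/(k+1)) · C(2k, k) = (1/6) · C(10, 5) = (1/6) · 252 = 42.
σ^{2k} = (σ²)^k = (39/6)^5 = 371293/32.

Therefore m_{10} = σ^{10} · C_5 = (371293/32) · 42 = 7797153/16.


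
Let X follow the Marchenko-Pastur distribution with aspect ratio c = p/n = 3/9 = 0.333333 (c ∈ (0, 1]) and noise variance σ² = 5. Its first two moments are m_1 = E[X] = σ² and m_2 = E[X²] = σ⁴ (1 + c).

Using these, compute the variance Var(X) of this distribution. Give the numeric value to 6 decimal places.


m_1 = E[X] = σ² = 5, so m_1² = 25.
m_2 = E[X²] = σ⁴ (1 + c) = 25 · (1 + 0.333333) = 25 · 1.333333 = 33.333333.
(Note m_2 − m_1² simplifies to c · σ⁴ = 0.333333 · 25.)

Var(X) = m_2 − m_1² = 33.333333 − 25 = 8.333333.


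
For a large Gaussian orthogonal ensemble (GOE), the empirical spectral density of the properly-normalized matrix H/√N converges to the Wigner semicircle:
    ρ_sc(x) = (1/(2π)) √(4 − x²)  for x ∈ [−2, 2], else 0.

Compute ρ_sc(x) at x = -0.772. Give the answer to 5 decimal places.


ρ_sc(x) = (1/(2π)) √(4 − x²). With x = -0.772:
  4 − x² = 4 − (-0.772)² = 4 − 0.595984 = 3.404016.
  √(4 − x²) = 1.844998.
  1/(2π) = 0.159155.
  ρ_sc(-0.772) = 0.159155 · 1.844998 = 0.293640.

Rounded to 5 decimal places: ρ_sc(-0.772) ≈ 0.29364.


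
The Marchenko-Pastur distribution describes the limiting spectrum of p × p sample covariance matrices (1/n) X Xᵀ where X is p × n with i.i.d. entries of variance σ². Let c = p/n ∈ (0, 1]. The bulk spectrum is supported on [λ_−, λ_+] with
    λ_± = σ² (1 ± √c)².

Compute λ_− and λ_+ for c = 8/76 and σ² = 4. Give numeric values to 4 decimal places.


c = 8/76 = 0.105263; √c = 0.324443.
λ_− = σ² (1 − √c)² = 4 · (1 − 0.324443)² = 4 · (0.675557)² = 1.825510.
λ_+ = σ² (1 + √c)² = 4 · (1 + 0.324443)² = 4 · (1.324443)² = 7.016595.

Rounded to 4 decimal places: λ_− ≈ 1.8255, λ_+ ≈ 7.0166.


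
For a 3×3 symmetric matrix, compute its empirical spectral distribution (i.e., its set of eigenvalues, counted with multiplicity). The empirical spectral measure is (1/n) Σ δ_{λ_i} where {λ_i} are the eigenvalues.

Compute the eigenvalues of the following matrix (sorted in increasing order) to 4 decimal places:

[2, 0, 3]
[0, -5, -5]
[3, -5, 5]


Since M is real symmetric, all three eigenvalues are real; they are the roots of det(λI − M) = λ³ − (tr M) λ² + s λ − det M, where s is the sum of the principal 2×2 minors.
tr M = 2 + (-5) + 5 = 2.
s = (2·(-5) − 0²) + (2·5 − 3²) + ((-5)·5 − (-5)²) = -10 + 1 + (-50) = -59.
det M (expand along row 1) = 2·(-50) − 0·15 + 3·15 = -55.
Characteristic polynomial: λ³ − 2λ² − 59λ + 55 = 0.
Substitute λ = y + (tr M)/3 = y + 0.666667 to remove the quadratic term: y³ + p·y + q = 0 with p = s − (tr M)²/3 = -60.333333 and q = −2(tr M)³/27 + (tr M)·s/3 − det M = 15.074074.
Three real roots ⇒ use the trigonometric (Viète) form: r = 2√(−p/3) = 8.969083, φ = arccos(3q/(p·r)) = arccos(-0.083569) = 1.654463 rad.
y_k = r·cos(φ/3 − 2πk/3) for k = 0, 1, 2 gives y = 7.639380, 0.250106, -7.889486.
λ_k = y_k + 0.666667 gives λ = 8.3060, 0.9168, -7.2228 (check: the sum is 2.0000 = tr M).

Eigenvalues sorted in increasing order: [-7.2228, 0.9168, 8.3060].


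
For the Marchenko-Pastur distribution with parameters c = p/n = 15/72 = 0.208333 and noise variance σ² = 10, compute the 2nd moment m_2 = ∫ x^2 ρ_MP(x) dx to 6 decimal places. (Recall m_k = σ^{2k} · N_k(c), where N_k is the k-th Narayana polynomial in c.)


E[X²] = σ⁴ (1 + c) (second MP moment). With σ² = 10 (so σ⁴ = 100) and c = 15/72 = 0.208333: E[X²] = 100 · (1 + 0.208333) = 100 · 1.208333.

So E[X^2] = 120.833333.


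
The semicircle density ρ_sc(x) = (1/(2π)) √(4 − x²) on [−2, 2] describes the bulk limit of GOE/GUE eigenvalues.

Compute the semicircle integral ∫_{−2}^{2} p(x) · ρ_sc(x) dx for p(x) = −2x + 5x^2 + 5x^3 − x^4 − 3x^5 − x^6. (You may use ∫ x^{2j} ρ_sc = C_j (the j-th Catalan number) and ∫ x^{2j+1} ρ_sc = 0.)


Write p(x) = Σ a_i x^i, split into monomials and integrate each against ρ_sc separately.
Using ∫ x^{2j} ρ_sc = C_j = (1/(j+1)) C(2j, j) (Catalan numbers) and ∫ x^{2j+1} ρ_sc = 0 (odd monomials vanish by symmetry):
  i = 1 (odd): ∫ x^1 ρ_sc = 0 (vanishes)
  i = 2 (even): a_2 · C_{1} = 5 · 1 = 5
  i = 3 (odd): ∫ x^3 ρ_sc = 0 (vanishes)
  i = 4 (even): a_4 · C_{2} = -1 · 2 = -2
  i = 5 (odd): ∫ x^5 ρ_sc = 0 (vanishes)
  i = 6 (even): a_6 · C_{3} = -1 · 5 = -5

Summing the contributions: ∫_{−2}^{2} p(x) ρ_sc(x) dx = 5 + (-2) + (-5) = -2.
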